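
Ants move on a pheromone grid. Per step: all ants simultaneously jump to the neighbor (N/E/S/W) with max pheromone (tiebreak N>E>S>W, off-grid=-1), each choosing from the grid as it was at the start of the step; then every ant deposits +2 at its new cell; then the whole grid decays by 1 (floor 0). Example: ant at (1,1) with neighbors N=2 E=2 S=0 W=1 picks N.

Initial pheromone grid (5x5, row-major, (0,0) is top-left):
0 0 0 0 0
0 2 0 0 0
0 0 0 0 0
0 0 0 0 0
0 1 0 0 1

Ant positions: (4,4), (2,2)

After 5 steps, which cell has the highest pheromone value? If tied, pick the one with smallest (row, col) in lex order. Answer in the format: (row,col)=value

Answer: (0,1)=1

Derivation:
Step 1: ant0:(4,4)->N->(3,4) | ant1:(2,2)->N->(1,2)
  grid max=1 at (1,1)
Step 2: ant0:(3,4)->N->(2,4) | ant1:(1,2)->W->(1,1)
  grid max=2 at (1,1)
Step 3: ant0:(2,4)->N->(1,4) | ant1:(1,1)->N->(0,1)
  grid max=1 at (0,1)
Step 4: ant0:(1,4)->N->(0,4) | ant1:(0,1)->S->(1,1)
  grid max=2 at (1,1)
Step 5: ant0:(0,4)->S->(1,4) | ant1:(1,1)->N->(0,1)
  grid max=1 at (0,1)
Final grid:
  0 1 0 0 0
  0 1 0 0 1
  0 0 0 0 0
  0 0 0 0 0
  0 0 0 0 0
Max pheromone 1 at (0,1)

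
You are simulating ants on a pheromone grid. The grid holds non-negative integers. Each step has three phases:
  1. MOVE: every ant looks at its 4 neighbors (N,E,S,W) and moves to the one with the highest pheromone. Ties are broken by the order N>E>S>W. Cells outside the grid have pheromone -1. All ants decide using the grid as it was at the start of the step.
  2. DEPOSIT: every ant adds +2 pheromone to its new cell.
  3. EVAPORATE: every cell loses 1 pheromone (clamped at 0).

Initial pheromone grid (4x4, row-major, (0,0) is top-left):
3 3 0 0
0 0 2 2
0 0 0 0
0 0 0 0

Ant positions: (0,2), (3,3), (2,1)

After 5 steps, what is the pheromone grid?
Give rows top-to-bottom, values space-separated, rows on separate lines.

After step 1: ants at (0,1),(2,3),(1,1)
  2 4 0 0
  0 1 1 1
  0 0 0 1
  0 0 0 0
After step 2: ants at (0,0),(1,3),(0,1)
  3 5 0 0
  0 0 0 2
  0 0 0 0
  0 0 0 0
After step 3: ants at (0,1),(0,3),(0,0)
  4 6 0 1
  0 0 0 1
  0 0 0 0
  0 0 0 0
After step 4: ants at (0,0),(1,3),(0,1)
  5 7 0 0
  0 0 0 2
  0 0 0 0
  0 0 0 0
After step 5: ants at (0,1),(0,3),(0,0)
  6 8 0 1
  0 0 0 1
  0 0 0 0
  0 0 0 0

6 8 0 1
0 0 0 1
0 0 0 0
0 0 0 0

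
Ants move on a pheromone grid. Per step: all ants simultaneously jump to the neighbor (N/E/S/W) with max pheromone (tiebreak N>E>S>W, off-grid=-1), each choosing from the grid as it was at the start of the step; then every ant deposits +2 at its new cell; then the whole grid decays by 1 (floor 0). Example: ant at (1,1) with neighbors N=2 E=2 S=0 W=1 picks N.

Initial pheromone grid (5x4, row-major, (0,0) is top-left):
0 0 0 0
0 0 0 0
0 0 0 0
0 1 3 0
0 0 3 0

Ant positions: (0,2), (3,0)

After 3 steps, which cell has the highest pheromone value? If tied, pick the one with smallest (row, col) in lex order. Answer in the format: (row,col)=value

Answer: (3,2)=2

Derivation:
Step 1: ant0:(0,2)->E->(0,3) | ant1:(3,0)->E->(3,1)
  grid max=2 at (3,1)
Step 2: ant0:(0,3)->S->(1,3) | ant1:(3,1)->E->(3,2)
  grid max=3 at (3,2)
Step 3: ant0:(1,3)->N->(0,3) | ant1:(3,2)->S->(4,2)
  grid max=2 at (3,2)
Final grid:
  0 0 0 1
  0 0 0 0
  0 0 0 0
  0 0 2 0
  0 0 2 0
Max pheromone 2 at (3,2)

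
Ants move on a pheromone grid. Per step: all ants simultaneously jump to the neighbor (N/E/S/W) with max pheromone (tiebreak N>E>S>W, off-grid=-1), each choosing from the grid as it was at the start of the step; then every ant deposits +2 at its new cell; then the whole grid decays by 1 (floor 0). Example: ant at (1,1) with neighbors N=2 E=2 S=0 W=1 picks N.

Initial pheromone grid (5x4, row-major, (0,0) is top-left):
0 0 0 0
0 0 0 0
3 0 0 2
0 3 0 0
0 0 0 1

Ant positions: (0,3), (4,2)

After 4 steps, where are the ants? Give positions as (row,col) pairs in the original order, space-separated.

Step 1: ant0:(0,3)->S->(1,3) | ant1:(4,2)->E->(4,3)
  grid max=2 at (2,0)
Step 2: ant0:(1,3)->S->(2,3) | ant1:(4,3)->N->(3,3)
  grid max=2 at (2,3)
Step 3: ant0:(2,3)->S->(3,3) | ant1:(3,3)->N->(2,3)
  grid max=3 at (2,3)
Step 4: ant0:(3,3)->N->(2,3) | ant1:(2,3)->S->(3,3)
  grid max=4 at (2,3)

(2,3) (3,3)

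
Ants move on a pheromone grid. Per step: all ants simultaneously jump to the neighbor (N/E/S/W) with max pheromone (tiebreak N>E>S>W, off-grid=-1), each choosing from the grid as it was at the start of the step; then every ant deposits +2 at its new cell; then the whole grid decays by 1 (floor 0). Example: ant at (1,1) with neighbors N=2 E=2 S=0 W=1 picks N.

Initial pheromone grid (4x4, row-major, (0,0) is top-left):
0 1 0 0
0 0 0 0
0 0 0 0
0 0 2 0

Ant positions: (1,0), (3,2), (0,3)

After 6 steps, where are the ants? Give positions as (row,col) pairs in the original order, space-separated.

Step 1: ant0:(1,0)->N->(0,0) | ant1:(3,2)->N->(2,2) | ant2:(0,3)->S->(1,3)
  grid max=1 at (0,0)
Step 2: ant0:(0,0)->E->(0,1) | ant1:(2,2)->S->(3,2) | ant2:(1,3)->N->(0,3)
  grid max=2 at (3,2)
Step 3: ant0:(0,1)->E->(0,2) | ant1:(3,2)->N->(2,2) | ant2:(0,3)->S->(1,3)
  grid max=1 at (0,2)
Step 4: ant0:(0,2)->E->(0,3) | ant1:(2,2)->S->(3,2) | ant2:(1,3)->N->(0,3)
  grid max=3 at (0,3)
Step 5: ant0:(0,3)->S->(1,3) | ant1:(3,2)->N->(2,2) | ant2:(0,3)->S->(1,3)
  grid max=3 at (1,3)
Step 6: ant0:(1,3)->N->(0,3) | ant1:(2,2)->S->(3,2) | ant2:(1,3)->N->(0,3)
  grid max=5 at (0,3)

(0,3) (3,2) (0,3)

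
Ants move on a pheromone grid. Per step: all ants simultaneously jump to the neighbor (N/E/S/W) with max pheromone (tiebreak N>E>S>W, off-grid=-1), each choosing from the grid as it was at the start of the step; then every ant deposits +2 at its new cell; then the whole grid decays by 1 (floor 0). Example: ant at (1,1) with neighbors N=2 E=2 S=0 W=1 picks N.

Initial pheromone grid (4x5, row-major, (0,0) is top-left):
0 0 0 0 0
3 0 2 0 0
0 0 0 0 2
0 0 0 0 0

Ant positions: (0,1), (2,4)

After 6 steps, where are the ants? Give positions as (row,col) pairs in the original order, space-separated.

Step 1: ant0:(0,1)->E->(0,2) | ant1:(2,4)->N->(1,4)
  grid max=2 at (1,0)
Step 2: ant0:(0,2)->S->(1,2) | ant1:(1,4)->S->(2,4)
  grid max=2 at (1,2)
Step 3: ant0:(1,2)->N->(0,2) | ant1:(2,4)->N->(1,4)
  grid max=1 at (0,2)
Step 4: ant0:(0,2)->S->(1,2) | ant1:(1,4)->S->(2,4)
  grid max=2 at (1,2)
Step 5: ant0:(1,2)->N->(0,2) | ant1:(2,4)->N->(1,4)
  grid max=1 at (0,2)
Step 6: ant0:(0,2)->S->(1,2) | ant1:(1,4)->S->(2,4)
  grid max=2 at (1,2)

(1,2) (2,4)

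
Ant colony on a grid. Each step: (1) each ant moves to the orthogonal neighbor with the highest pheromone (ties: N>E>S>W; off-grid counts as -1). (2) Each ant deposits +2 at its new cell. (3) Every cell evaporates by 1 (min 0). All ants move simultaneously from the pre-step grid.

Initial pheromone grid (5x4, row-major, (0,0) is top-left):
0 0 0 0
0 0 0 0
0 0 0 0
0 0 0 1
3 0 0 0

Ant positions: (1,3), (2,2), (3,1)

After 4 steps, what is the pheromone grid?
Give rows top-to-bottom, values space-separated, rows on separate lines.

After step 1: ants at (0,3),(1,2),(2,1)
  0 0 0 1
  0 0 1 0
  0 1 0 0
  0 0 0 0
  2 0 0 0
After step 2: ants at (1,3),(0,2),(1,1)
  0 0 1 0
  0 1 0 1
  0 0 0 0
  0 0 0 0
  1 0 0 0
After step 3: ants at (0,3),(0,3),(0,1)
  0 1 0 3
  0 0 0 0
  0 0 0 0
  0 0 0 0
  0 0 0 0
After step 4: ants at (1,3),(1,3),(0,2)
  0 0 1 2
  0 0 0 3
  0 0 0 0
  0 0 0 0
  0 0 0 0

0 0 1 2
0 0 0 3
0 0 0 0
0 0 0 0
0 0 0 0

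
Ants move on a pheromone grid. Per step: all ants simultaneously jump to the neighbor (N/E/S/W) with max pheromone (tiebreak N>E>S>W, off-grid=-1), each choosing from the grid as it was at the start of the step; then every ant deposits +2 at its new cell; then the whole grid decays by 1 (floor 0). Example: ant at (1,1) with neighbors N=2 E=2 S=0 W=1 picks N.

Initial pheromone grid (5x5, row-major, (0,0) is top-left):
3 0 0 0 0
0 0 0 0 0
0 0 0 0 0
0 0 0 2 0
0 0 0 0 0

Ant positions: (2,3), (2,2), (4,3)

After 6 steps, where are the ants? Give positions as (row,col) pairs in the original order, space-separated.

Step 1: ant0:(2,3)->S->(3,3) | ant1:(2,2)->N->(1,2) | ant2:(4,3)->N->(3,3)
  grid max=5 at (3,3)
Step 2: ant0:(3,3)->N->(2,3) | ant1:(1,2)->N->(0,2) | ant2:(3,3)->N->(2,3)
  grid max=4 at (3,3)
Step 3: ant0:(2,3)->S->(3,3) | ant1:(0,2)->E->(0,3) | ant2:(2,3)->S->(3,3)
  grid max=7 at (3,3)
Step 4: ant0:(3,3)->N->(2,3) | ant1:(0,3)->E->(0,4) | ant2:(3,3)->N->(2,3)
  grid max=6 at (3,3)
Step 5: ant0:(2,3)->S->(3,3) | ant1:(0,4)->S->(1,4) | ant2:(2,3)->S->(3,3)
  grid max=9 at (3,3)
Step 6: ant0:(3,3)->N->(2,3) | ant1:(1,4)->N->(0,4) | ant2:(3,3)->N->(2,3)
  grid max=8 at (3,3)

(2,3) (0,4) (2,3)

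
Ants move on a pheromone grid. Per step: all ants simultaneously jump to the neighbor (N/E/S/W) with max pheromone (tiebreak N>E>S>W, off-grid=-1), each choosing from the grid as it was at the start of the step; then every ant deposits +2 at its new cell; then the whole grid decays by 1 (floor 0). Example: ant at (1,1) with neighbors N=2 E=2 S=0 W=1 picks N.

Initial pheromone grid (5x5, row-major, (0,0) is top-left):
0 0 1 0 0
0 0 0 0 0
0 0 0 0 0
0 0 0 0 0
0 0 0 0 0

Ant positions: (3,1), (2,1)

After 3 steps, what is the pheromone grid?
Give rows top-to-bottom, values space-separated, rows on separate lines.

After step 1: ants at (2,1),(1,1)
  0 0 0 0 0
  0 1 0 0 0
  0 1 0 0 0
  0 0 0 0 0
  0 0 0 0 0
After step 2: ants at (1,1),(2,1)
  0 0 0 0 0
  0 2 0 0 0
  0 2 0 0 0
  0 0 0 0 0
  0 0 0 0 0
After step 3: ants at (2,1),(1,1)
  0 0 0 0 0
  0 3 0 0 0
  0 3 0 0 0
  0 0 0 0 0
  0 0 0 0 0

0 0 0 0 0
0 3 0 0 0
0 3 0 0 0
0 0 0 0 0
0 0 0 0 0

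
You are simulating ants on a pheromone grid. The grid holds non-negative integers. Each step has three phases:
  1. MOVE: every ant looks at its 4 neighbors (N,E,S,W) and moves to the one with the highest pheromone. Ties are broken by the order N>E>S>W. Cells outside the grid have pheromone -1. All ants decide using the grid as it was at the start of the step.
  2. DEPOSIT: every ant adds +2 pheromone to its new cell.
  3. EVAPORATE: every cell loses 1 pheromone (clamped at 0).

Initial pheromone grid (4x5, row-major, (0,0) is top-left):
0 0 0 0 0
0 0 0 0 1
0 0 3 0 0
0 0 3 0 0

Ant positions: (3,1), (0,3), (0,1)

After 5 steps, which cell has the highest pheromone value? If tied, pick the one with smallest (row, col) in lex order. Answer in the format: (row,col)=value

Answer: (0,4)=5

Derivation:
Step 1: ant0:(3,1)->E->(3,2) | ant1:(0,3)->E->(0,4) | ant2:(0,1)->E->(0,2)
  grid max=4 at (3,2)
Step 2: ant0:(3,2)->N->(2,2) | ant1:(0,4)->S->(1,4) | ant2:(0,2)->E->(0,3)
  grid max=3 at (2,2)
Step 3: ant0:(2,2)->S->(3,2) | ant1:(1,4)->N->(0,4) | ant2:(0,3)->E->(0,4)
  grid max=4 at (3,2)
Step 4: ant0:(3,2)->N->(2,2) | ant1:(0,4)->S->(1,4) | ant2:(0,4)->S->(1,4)
  grid max=3 at (1,4)
Step 5: ant0:(2,2)->S->(3,2) | ant1:(1,4)->N->(0,4) | ant2:(1,4)->N->(0,4)
  grid max=5 at (0,4)
Final grid:
  0 0 0 0 5
  0 0 0 0 2
  0 0 2 0 0
  0 0 4 0 0
Max pheromone 5 at (0,4)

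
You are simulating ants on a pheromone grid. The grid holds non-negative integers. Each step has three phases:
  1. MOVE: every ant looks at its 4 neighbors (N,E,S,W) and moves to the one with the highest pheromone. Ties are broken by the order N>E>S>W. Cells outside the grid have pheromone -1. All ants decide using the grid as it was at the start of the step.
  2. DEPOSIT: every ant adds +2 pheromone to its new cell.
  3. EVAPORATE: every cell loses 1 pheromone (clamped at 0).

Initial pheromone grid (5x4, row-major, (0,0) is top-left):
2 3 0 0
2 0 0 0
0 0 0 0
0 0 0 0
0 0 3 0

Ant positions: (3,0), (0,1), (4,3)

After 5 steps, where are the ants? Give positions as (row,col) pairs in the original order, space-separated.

Step 1: ant0:(3,0)->N->(2,0) | ant1:(0,1)->W->(0,0) | ant2:(4,3)->W->(4,2)
  grid max=4 at (4,2)
Step 2: ant0:(2,0)->N->(1,0) | ant1:(0,0)->E->(0,1) | ant2:(4,2)->N->(3,2)
  grid max=3 at (0,1)
Step 3: ant0:(1,0)->N->(0,0) | ant1:(0,1)->W->(0,0) | ant2:(3,2)->S->(4,2)
  grid max=5 at (0,0)
Step 4: ant0:(0,0)->E->(0,1) | ant1:(0,0)->E->(0,1) | ant2:(4,2)->N->(3,2)
  grid max=5 at (0,1)
Step 5: ant0:(0,1)->W->(0,0) | ant1:(0,1)->W->(0,0) | ant2:(3,2)->S->(4,2)
  grid max=7 at (0,0)

(0,0) (0,0) (4,2)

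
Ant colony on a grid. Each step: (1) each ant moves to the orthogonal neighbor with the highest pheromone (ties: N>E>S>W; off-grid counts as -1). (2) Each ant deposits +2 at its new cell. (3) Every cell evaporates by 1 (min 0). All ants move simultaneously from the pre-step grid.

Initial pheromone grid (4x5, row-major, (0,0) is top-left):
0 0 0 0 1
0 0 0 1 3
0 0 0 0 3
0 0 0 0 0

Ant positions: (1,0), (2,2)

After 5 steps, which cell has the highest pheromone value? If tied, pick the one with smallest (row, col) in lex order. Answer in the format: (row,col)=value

Answer: (0,1)=4

Derivation:
Step 1: ant0:(1,0)->N->(0,0) | ant1:(2,2)->N->(1,2)
  grid max=2 at (1,4)
Step 2: ant0:(0,0)->E->(0,1) | ant1:(1,2)->N->(0,2)
  grid max=1 at (0,1)
Step 3: ant0:(0,1)->E->(0,2) | ant1:(0,2)->W->(0,1)
  grid max=2 at (0,1)
Step 4: ant0:(0,2)->W->(0,1) | ant1:(0,1)->E->(0,2)
  grid max=3 at (0,1)
Step 5: ant0:(0,1)->E->(0,2) | ant1:(0,2)->W->(0,1)
  grid max=4 at (0,1)
Final grid:
  0 4 4 0 0
  0 0 0 0 0
  0 0 0 0 0
  0 0 0 0 0
Max pheromone 4 at (0,1)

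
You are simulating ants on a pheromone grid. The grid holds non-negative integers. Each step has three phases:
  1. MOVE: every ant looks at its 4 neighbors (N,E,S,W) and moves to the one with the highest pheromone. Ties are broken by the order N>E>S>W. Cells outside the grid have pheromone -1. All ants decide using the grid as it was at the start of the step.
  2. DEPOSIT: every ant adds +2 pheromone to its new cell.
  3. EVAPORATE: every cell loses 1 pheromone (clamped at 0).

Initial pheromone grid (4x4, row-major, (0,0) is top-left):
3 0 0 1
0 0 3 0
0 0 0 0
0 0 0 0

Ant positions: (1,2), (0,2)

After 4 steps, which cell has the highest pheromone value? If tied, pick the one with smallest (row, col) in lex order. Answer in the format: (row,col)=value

Step 1: ant0:(1,2)->N->(0,2) | ant1:(0,2)->S->(1,2)
  grid max=4 at (1,2)
Step 2: ant0:(0,2)->S->(1,2) | ant1:(1,2)->N->(0,2)
  grid max=5 at (1,2)
Step 3: ant0:(1,2)->N->(0,2) | ant1:(0,2)->S->(1,2)
  grid max=6 at (1,2)
Step 4: ant0:(0,2)->S->(1,2) | ant1:(1,2)->N->(0,2)
  grid max=7 at (1,2)
Final grid:
  0 0 4 0
  0 0 7 0
  0 0 0 0
  0 0 0 0
Max pheromone 7 at (1,2)

Answer: (1,2)=7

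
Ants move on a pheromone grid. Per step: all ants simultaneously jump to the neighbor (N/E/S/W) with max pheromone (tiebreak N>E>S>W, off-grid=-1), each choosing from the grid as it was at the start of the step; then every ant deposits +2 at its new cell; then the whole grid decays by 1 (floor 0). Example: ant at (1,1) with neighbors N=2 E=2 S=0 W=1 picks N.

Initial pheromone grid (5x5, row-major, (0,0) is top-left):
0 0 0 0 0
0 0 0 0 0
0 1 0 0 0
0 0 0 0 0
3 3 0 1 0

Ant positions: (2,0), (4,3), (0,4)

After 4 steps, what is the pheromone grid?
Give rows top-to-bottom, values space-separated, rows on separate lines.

After step 1: ants at (2,1),(3,3),(1,4)
  0 0 0 0 0
  0 0 0 0 1
  0 2 0 0 0
  0 0 0 1 0
  2 2 0 0 0
After step 2: ants at (1,1),(2,3),(0,4)
  0 0 0 0 1
  0 1 0 0 0
  0 1 0 1 0
  0 0 0 0 0
  1 1 0 0 0
After step 3: ants at (2,1),(1,3),(1,4)
  0 0 0 0 0
  0 0 0 1 1
  0 2 0 0 0
  0 0 0 0 0
  0 0 0 0 0
After step 4: ants at (1,1),(1,4),(1,3)
  0 0 0 0 0
  0 1 0 2 2
  0 1 0 0 0
  0 0 0 0 0
  0 0 0 0 0

0 0 0 0 0
0 1 0 2 2
0 1 0 0 0
0 0 0 0 0
0 0 0 0 0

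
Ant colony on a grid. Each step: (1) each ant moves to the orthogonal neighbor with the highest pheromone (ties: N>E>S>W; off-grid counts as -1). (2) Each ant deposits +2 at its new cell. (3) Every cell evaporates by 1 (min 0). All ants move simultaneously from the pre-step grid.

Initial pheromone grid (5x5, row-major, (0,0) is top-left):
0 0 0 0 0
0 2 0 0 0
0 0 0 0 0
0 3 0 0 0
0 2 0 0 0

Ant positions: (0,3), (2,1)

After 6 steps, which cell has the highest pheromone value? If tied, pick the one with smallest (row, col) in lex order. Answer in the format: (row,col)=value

Answer: (3,1)=3

Derivation:
Step 1: ant0:(0,3)->E->(0,4) | ant1:(2,1)->S->(3,1)
  grid max=4 at (3,1)
Step 2: ant0:(0,4)->S->(1,4) | ant1:(3,1)->S->(4,1)
  grid max=3 at (3,1)
Step 3: ant0:(1,4)->N->(0,4) | ant1:(4,1)->N->(3,1)
  grid max=4 at (3,1)
Step 4: ant0:(0,4)->S->(1,4) | ant1:(3,1)->S->(4,1)
  grid max=3 at (3,1)
Step 5: ant0:(1,4)->N->(0,4) | ant1:(4,1)->N->(3,1)
  grid max=4 at (3,1)
Step 6: ant0:(0,4)->S->(1,4) | ant1:(3,1)->S->(4,1)
  grid max=3 at (3,1)
Final grid:
  0 0 0 0 0
  0 0 0 0 1
  0 0 0 0 0
  0 3 0 0 0
  0 2 0 0 0
Max pheromone 3 at (3,1)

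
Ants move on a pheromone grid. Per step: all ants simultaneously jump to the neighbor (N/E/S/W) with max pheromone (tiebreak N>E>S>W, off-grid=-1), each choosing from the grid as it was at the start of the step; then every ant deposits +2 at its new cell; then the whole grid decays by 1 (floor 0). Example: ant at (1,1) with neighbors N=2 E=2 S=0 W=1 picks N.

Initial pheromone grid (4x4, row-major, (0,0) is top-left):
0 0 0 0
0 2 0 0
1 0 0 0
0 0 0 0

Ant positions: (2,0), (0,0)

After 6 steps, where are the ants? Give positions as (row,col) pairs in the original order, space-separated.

Step 1: ant0:(2,0)->N->(1,0) | ant1:(0,0)->E->(0,1)
  grid max=1 at (0,1)
Step 2: ant0:(1,0)->E->(1,1) | ant1:(0,1)->S->(1,1)
  grid max=4 at (1,1)
Step 3: ant0:(1,1)->N->(0,1) | ant1:(1,1)->N->(0,1)
  grid max=3 at (0,1)
Step 4: ant0:(0,1)->S->(1,1) | ant1:(0,1)->S->(1,1)
  grid max=6 at (1,1)
Step 5: ant0:(1,1)->N->(0,1) | ant1:(1,1)->N->(0,1)
  grid max=5 at (0,1)
Step 6: ant0:(0,1)->S->(1,1) | ant1:(0,1)->S->(1,1)
  grid max=8 at (1,1)

(1,1) (1,1)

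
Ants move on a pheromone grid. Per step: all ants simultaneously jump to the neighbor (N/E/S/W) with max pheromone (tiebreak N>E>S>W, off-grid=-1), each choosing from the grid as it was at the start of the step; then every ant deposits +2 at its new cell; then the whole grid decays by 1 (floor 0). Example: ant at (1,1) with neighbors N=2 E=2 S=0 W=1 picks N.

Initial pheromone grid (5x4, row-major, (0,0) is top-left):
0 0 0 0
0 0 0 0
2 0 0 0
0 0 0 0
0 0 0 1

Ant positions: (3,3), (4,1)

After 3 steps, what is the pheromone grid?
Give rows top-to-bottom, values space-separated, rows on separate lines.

After step 1: ants at (4,3),(3,1)
  0 0 0 0
  0 0 0 0
  1 0 0 0
  0 1 0 0
  0 0 0 2
After step 2: ants at (3,3),(2,1)
  0 0 0 0
  0 0 0 0
  0 1 0 0
  0 0 0 1
  0 0 0 1
After step 3: ants at (4,3),(1,1)
  0 0 0 0
  0 1 0 0
  0 0 0 0
  0 0 0 0
  0 0 0 2

0 0 0 0
0 1 0 0
0 0 0 0
0 0 0 0
0 0 0 2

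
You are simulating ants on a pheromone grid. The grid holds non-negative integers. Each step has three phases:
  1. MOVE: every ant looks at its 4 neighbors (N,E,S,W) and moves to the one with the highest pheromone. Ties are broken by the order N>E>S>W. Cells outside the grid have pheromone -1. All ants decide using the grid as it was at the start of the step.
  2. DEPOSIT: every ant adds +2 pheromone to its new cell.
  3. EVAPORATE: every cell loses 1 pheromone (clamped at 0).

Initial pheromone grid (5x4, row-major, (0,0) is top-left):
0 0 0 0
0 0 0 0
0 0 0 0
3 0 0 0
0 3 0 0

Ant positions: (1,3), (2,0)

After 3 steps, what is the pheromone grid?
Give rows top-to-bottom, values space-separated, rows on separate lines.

After step 1: ants at (0,3),(3,0)
  0 0 0 1
  0 0 0 0
  0 0 0 0
  4 0 0 0
  0 2 0 0
After step 2: ants at (1,3),(2,0)
  0 0 0 0
  0 0 0 1
  1 0 0 0
  3 0 0 0
  0 1 0 0
After step 3: ants at (0,3),(3,0)
  0 0 0 1
  0 0 0 0
  0 0 0 0
  4 0 0 0
  0 0 0 0

0 0 0 1
0 0 0 0
0 0 0 0
4 0 0 0
0 0 0 0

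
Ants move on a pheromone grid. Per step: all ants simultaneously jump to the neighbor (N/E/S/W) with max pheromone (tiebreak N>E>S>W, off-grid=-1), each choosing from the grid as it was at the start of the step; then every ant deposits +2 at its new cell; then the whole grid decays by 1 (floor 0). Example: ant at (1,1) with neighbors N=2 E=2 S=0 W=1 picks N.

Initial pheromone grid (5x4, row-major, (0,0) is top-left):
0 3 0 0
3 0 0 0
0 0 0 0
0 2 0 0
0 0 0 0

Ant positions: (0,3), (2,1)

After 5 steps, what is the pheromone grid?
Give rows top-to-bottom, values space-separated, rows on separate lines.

After step 1: ants at (1,3),(3,1)
  0 2 0 0
  2 0 0 1
  0 0 0 0
  0 3 0 0
  0 0 0 0
After step 2: ants at (0,3),(2,1)
  0 1 0 1
  1 0 0 0
  0 1 0 0
  0 2 0 0
  0 0 0 0
After step 3: ants at (1,3),(3,1)
  0 0 0 0
  0 0 0 1
  0 0 0 0
  0 3 0 0
  0 0 0 0
After step 4: ants at (0,3),(2,1)
  0 0 0 1
  0 0 0 0
  0 1 0 0
  0 2 0 0
  0 0 0 0
After step 5: ants at (1,3),(3,1)
  0 0 0 0
  0 0 0 1
  0 0 0 0
  0 3 0 0
  0 0 0 0

0 0 0 0
0 0 0 1
0 0 0 0
0 3 0 0
0 0 0 0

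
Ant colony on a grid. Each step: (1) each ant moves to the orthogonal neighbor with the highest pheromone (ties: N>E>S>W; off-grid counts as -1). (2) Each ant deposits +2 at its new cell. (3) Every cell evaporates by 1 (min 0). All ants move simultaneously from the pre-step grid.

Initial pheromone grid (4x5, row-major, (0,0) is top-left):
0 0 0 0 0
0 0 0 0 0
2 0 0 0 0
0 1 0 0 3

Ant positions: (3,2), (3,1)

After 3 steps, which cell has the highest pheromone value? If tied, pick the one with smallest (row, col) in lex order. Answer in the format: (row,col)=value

Step 1: ant0:(3,2)->W->(3,1) | ant1:(3,1)->N->(2,1)
  grid max=2 at (3,1)
Step 2: ant0:(3,1)->N->(2,1) | ant1:(2,1)->S->(3,1)
  grid max=3 at (3,1)
Step 3: ant0:(2,1)->S->(3,1) | ant1:(3,1)->N->(2,1)
  grid max=4 at (3,1)
Final grid:
  0 0 0 0 0
  0 0 0 0 0
  0 3 0 0 0
  0 4 0 0 0
Max pheromone 4 at (3,1)

Answer: (3,1)=4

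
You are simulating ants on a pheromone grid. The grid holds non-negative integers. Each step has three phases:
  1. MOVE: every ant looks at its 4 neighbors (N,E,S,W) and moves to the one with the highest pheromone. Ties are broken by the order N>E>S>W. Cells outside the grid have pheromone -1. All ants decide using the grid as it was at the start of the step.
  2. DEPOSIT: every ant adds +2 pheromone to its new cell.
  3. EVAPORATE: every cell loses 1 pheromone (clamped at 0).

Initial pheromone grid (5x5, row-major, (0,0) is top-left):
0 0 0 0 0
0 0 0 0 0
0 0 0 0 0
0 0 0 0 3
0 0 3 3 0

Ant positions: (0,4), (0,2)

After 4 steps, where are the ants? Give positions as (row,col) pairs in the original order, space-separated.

Step 1: ant0:(0,4)->S->(1,4) | ant1:(0,2)->E->(0,3)
  grid max=2 at (3,4)
Step 2: ant0:(1,4)->N->(0,4) | ant1:(0,3)->E->(0,4)
  grid max=3 at (0,4)
Step 3: ant0:(0,4)->S->(1,4) | ant1:(0,4)->S->(1,4)
  grid max=3 at (1,4)
Step 4: ant0:(1,4)->N->(0,4) | ant1:(1,4)->N->(0,4)
  grid max=5 at (0,4)

(0,4) (0,4)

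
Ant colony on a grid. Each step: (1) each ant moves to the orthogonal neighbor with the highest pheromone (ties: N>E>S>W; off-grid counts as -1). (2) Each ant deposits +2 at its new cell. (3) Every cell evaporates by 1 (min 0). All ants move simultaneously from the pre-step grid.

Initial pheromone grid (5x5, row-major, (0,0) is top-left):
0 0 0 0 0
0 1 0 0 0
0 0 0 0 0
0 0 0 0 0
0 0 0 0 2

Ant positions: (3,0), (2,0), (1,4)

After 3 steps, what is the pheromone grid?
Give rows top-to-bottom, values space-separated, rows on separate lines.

After step 1: ants at (2,0),(1,0),(0,4)
  0 0 0 0 1
  1 0 0 0 0
  1 0 0 0 0
  0 0 0 0 0
  0 0 0 0 1
After step 2: ants at (1,0),(2,0),(1,4)
  0 0 0 0 0
  2 0 0 0 1
  2 0 0 0 0
  0 0 0 0 0
  0 0 0 0 0
After step 3: ants at (2,0),(1,0),(0,4)
  0 0 0 0 1
  3 0 0 0 0
  3 0 0 0 0
  0 0 0 0 0
  0 0 0 0 0

0 0 0 0 1
3 0 0 0 0
3 0 0 0 0
0 0 0 0 0
0 0 0 0 0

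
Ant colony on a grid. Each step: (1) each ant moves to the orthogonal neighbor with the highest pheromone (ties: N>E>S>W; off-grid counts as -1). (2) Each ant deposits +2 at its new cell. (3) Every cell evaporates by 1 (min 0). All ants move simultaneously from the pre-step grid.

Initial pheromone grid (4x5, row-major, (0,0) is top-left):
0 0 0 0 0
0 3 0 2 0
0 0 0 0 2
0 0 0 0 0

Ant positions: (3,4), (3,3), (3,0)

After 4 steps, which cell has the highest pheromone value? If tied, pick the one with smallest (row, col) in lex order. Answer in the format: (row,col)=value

Step 1: ant0:(3,4)->N->(2,4) | ant1:(3,3)->N->(2,3) | ant2:(3,0)->N->(2,0)
  grid max=3 at (2,4)
Step 2: ant0:(2,4)->W->(2,3) | ant1:(2,3)->E->(2,4) | ant2:(2,0)->N->(1,0)
  grid max=4 at (2,4)
Step 3: ant0:(2,3)->E->(2,4) | ant1:(2,4)->W->(2,3) | ant2:(1,0)->E->(1,1)
  grid max=5 at (2,4)
Step 4: ant0:(2,4)->W->(2,3) | ant1:(2,3)->E->(2,4) | ant2:(1,1)->N->(0,1)
  grid max=6 at (2,4)
Final grid:
  0 1 0 0 0
  0 1 0 0 0
  0 0 0 4 6
  0 0 0 0 0
Max pheromone 6 at (2,4)

Answer: (2,4)=6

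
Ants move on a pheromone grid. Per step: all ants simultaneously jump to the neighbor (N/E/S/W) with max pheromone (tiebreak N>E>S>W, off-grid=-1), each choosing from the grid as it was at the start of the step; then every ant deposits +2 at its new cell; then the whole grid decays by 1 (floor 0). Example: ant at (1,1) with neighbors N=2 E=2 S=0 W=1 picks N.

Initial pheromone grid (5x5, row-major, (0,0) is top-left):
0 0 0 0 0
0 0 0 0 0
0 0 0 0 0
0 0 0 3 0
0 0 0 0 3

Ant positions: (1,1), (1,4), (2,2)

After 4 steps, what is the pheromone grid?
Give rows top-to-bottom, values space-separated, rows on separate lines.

After step 1: ants at (0,1),(0,4),(1,2)
  0 1 0 0 1
  0 0 1 0 0
  0 0 0 0 0
  0 0 0 2 0
  0 0 0 0 2
After step 2: ants at (0,2),(1,4),(0,2)
  0 0 3 0 0
  0 0 0 0 1
  0 0 0 0 0
  0 0 0 1 0
  0 0 0 0 1
After step 3: ants at (0,3),(0,4),(0,3)
  0 0 2 3 1
  0 0 0 0 0
  0 0 0 0 0
  0 0 0 0 0
  0 0 0 0 0
After step 4: ants at (0,2),(0,3),(0,2)
  0 0 5 4 0
  0 0 0 0 0
  0 0 0 0 0
  0 0 0 0 0
  0 0 0 0 0

0 0 5 4 0
0 0 0 0 0
0 0 0 0 0
0 0 0 0 0
0 0 0 0 0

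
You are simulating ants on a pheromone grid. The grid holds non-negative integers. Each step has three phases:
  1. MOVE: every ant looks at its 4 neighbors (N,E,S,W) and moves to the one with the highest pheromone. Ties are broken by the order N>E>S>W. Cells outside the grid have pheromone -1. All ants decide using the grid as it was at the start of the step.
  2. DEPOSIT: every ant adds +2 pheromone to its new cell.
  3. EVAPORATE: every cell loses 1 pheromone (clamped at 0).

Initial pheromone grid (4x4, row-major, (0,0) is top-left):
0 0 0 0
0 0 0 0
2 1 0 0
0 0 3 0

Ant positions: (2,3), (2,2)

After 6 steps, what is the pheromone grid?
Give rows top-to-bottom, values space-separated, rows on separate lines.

After step 1: ants at (1,3),(3,2)
  0 0 0 0
  0 0 0 1
  1 0 0 0
  0 0 4 0
After step 2: ants at (0,3),(2,2)
  0 0 0 1
  0 0 0 0
  0 0 1 0
  0 0 3 0
After step 3: ants at (1,3),(3,2)
  0 0 0 0
  0 0 0 1
  0 0 0 0
  0 0 4 0
After step 4: ants at (0,3),(2,2)
  0 0 0 1
  0 0 0 0
  0 0 1 0
  0 0 3 0
After step 5: ants at (1,3),(3,2)
  0 0 0 0
  0 0 0 1
  0 0 0 0
  0 0 4 0
After step 6: ants at (0,3),(2,2)
  0 0 0 1
  0 0 0 0
  0 0 1 0
  0 0 3 0

0 0 0 1
0 0 0 0
0 0 1 0
0 0 3 0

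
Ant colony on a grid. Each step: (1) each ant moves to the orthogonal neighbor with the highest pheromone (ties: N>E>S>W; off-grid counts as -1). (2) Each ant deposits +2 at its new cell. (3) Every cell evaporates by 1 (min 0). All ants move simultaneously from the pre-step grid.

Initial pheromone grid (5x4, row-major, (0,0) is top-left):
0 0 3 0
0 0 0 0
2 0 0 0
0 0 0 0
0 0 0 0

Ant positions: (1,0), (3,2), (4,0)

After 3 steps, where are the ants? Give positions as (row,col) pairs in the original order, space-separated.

Step 1: ant0:(1,0)->S->(2,0) | ant1:(3,2)->N->(2,2) | ant2:(4,0)->N->(3,0)
  grid max=3 at (2,0)
Step 2: ant0:(2,0)->S->(3,0) | ant1:(2,2)->N->(1,2) | ant2:(3,0)->N->(2,0)
  grid max=4 at (2,0)
Step 3: ant0:(3,0)->N->(2,0) | ant1:(1,2)->N->(0,2) | ant2:(2,0)->S->(3,0)
  grid max=5 at (2,0)

(2,0) (0,2) (3,0)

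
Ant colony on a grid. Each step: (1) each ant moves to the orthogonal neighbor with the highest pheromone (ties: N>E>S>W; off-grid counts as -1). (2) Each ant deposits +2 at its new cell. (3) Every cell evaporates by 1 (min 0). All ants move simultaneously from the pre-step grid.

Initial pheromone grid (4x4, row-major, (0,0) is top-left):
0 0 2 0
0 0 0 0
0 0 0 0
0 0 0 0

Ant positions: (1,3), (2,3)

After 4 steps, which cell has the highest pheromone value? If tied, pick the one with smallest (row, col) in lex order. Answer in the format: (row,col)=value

Step 1: ant0:(1,3)->N->(0,3) | ant1:(2,3)->N->(1,3)
  grid max=1 at (0,2)
Step 2: ant0:(0,3)->S->(1,3) | ant1:(1,3)->N->(0,3)
  grid max=2 at (0,3)
Step 3: ant0:(1,3)->N->(0,3) | ant1:(0,3)->S->(1,3)
  grid max=3 at (0,3)
Step 4: ant0:(0,3)->S->(1,3) | ant1:(1,3)->N->(0,3)
  grid max=4 at (0,3)
Final grid:
  0 0 0 4
  0 0 0 4
  0 0 0 0
  0 0 0 0
Max pheromone 4 at (0,3)

Answer: (0,3)=4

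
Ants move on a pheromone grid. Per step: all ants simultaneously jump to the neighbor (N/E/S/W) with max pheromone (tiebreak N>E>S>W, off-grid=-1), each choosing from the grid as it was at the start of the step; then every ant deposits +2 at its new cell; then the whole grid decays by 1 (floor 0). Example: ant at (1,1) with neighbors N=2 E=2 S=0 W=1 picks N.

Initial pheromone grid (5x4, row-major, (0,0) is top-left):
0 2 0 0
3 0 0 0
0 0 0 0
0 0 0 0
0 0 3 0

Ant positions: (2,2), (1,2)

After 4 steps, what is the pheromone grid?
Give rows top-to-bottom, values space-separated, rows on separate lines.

After step 1: ants at (1,2),(0,2)
  0 1 1 0
  2 0 1 0
  0 0 0 0
  0 0 0 0
  0 0 2 0
After step 2: ants at (0,2),(1,2)
  0 0 2 0
  1 0 2 0
  0 0 0 0
  0 0 0 0
  0 0 1 0
After step 3: ants at (1,2),(0,2)
  0 0 3 0
  0 0 3 0
  0 0 0 0
  0 0 0 0
  0 0 0 0
After step 4: ants at (0,2),(1,2)
  0 0 4 0
  0 0 4 0
  0 0 0 0
  0 0 0 0
  0 0 0 0

0 0 4 0
0 0 4 0
0 0 0 0
0 0 0 0
0 0 0 0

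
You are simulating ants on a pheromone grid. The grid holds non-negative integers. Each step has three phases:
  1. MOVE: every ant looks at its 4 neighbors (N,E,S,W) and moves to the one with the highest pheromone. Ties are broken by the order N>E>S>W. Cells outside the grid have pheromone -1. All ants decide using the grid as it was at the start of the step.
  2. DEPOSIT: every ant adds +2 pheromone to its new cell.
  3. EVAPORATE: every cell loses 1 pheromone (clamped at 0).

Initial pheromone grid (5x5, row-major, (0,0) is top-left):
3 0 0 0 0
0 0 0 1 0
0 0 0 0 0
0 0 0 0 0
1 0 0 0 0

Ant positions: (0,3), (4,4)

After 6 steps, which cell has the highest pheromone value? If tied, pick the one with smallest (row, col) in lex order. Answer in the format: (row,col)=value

Step 1: ant0:(0,3)->S->(1,3) | ant1:(4,4)->N->(3,4)
  grid max=2 at (0,0)
Step 2: ant0:(1,3)->N->(0,3) | ant1:(3,4)->N->(2,4)
  grid max=1 at (0,0)
Step 3: ant0:(0,3)->S->(1,3) | ant1:(2,4)->N->(1,4)
  grid max=2 at (1,3)
Step 4: ant0:(1,3)->E->(1,4) | ant1:(1,4)->W->(1,3)
  grid max=3 at (1,3)
Step 5: ant0:(1,4)->W->(1,3) | ant1:(1,3)->E->(1,4)
  grid max=4 at (1,3)
Step 6: ant0:(1,3)->E->(1,4) | ant1:(1,4)->W->(1,3)
  grid max=5 at (1,3)
Final grid:
  0 0 0 0 0
  0 0 0 5 4
  0 0 0 0 0
  0 0 0 0 0
  0 0 0 0 0
Max pheromone 5 at (1,3)

Answer: (1,3)=5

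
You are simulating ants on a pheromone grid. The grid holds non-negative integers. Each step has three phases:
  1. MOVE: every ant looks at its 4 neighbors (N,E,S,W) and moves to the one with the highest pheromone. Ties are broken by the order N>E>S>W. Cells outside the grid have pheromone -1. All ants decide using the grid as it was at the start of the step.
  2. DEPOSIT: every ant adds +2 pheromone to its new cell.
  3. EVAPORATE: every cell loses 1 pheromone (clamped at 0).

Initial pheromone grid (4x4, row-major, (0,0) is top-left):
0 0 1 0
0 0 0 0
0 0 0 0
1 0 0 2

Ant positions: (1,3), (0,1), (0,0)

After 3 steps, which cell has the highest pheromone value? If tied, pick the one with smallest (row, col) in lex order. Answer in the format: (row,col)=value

Answer: (0,2)=6

Derivation:
Step 1: ant0:(1,3)->N->(0,3) | ant1:(0,1)->E->(0,2) | ant2:(0,0)->E->(0,1)
  grid max=2 at (0,2)
Step 2: ant0:(0,3)->W->(0,2) | ant1:(0,2)->E->(0,3) | ant2:(0,1)->E->(0,2)
  grid max=5 at (0,2)
Step 3: ant0:(0,2)->E->(0,3) | ant1:(0,3)->W->(0,2) | ant2:(0,2)->E->(0,3)
  grid max=6 at (0,2)
Final grid:
  0 0 6 5
  0 0 0 0
  0 0 0 0
  0 0 0 0
Max pheromone 6 at (0,2)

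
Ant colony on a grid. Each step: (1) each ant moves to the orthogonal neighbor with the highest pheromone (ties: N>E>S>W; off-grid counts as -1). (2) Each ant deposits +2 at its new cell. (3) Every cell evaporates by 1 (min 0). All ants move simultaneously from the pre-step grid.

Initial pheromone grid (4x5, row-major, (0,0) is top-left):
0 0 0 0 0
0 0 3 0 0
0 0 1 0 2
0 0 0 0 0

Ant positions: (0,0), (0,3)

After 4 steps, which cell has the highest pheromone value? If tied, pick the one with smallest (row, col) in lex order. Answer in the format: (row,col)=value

Answer: (0,2)=1

Derivation:
Step 1: ant0:(0,0)->E->(0,1) | ant1:(0,3)->E->(0,4)
  grid max=2 at (1,2)
Step 2: ant0:(0,1)->E->(0,2) | ant1:(0,4)->S->(1,4)
  grid max=1 at (0,2)
Step 3: ant0:(0,2)->S->(1,2) | ant1:(1,4)->N->(0,4)
  grid max=2 at (1,2)
Step 4: ant0:(1,2)->N->(0,2) | ant1:(0,4)->S->(1,4)
  grid max=1 at (0,2)
Final grid:
  0 0 1 0 0
  0 0 1 0 1
  0 0 0 0 0
  0 0 0 0 0
Max pheromone 1 at (0,2)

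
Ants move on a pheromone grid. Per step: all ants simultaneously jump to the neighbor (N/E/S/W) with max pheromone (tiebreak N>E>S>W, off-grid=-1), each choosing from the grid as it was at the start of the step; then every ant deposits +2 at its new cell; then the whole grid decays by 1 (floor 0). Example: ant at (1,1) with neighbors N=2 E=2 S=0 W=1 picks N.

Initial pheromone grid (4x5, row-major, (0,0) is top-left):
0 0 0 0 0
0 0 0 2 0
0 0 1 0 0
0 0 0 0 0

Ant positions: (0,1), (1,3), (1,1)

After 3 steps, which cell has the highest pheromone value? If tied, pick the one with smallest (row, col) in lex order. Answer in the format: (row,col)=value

Step 1: ant0:(0,1)->E->(0,2) | ant1:(1,3)->N->(0,3) | ant2:(1,1)->N->(0,1)
  grid max=1 at (0,1)
Step 2: ant0:(0,2)->E->(0,3) | ant1:(0,3)->S->(1,3) | ant2:(0,1)->E->(0,2)
  grid max=2 at (0,2)
Step 3: ant0:(0,3)->S->(1,3) | ant1:(1,3)->N->(0,3) | ant2:(0,2)->E->(0,3)
  grid max=5 at (0,3)
Final grid:
  0 0 1 5 0
  0 0 0 3 0
  0 0 0 0 0
  0 0 0 0 0
Max pheromone 5 at (0,3)

Answer: (0,3)=5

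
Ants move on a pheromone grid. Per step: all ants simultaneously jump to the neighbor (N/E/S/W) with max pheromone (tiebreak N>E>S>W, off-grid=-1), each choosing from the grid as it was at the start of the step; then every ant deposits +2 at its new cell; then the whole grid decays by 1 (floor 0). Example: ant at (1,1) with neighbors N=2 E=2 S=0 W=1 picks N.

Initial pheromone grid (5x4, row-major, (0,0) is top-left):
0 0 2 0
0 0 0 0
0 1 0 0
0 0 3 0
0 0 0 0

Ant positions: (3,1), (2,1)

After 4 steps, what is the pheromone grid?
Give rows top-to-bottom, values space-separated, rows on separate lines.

After step 1: ants at (3,2),(1,1)
  0 0 1 0
  0 1 0 0
  0 0 0 0
  0 0 4 0
  0 0 0 0
After step 2: ants at (2,2),(0,1)
  0 1 0 0
  0 0 0 0
  0 0 1 0
  0 0 3 0
  0 0 0 0
After step 3: ants at (3,2),(0,2)
  0 0 1 0
  0 0 0 0
  0 0 0 0
  0 0 4 0
  0 0 0 0
After step 4: ants at (2,2),(0,3)
  0 0 0 1
  0 0 0 0
  0 0 1 0
  0 0 3 0
  0 0 0 0

0 0 0 1
0 0 0 0
0 0 1 0
0 0 3 0
0 0 0 0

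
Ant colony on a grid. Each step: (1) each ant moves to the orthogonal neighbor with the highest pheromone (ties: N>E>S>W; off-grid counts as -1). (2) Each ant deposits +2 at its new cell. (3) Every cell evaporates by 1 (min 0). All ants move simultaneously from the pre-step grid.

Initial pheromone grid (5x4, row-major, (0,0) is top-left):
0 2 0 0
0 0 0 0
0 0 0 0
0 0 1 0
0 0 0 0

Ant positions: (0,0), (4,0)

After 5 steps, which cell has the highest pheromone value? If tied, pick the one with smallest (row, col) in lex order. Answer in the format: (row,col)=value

Step 1: ant0:(0,0)->E->(0,1) | ant1:(4,0)->N->(3,0)
  grid max=3 at (0,1)
Step 2: ant0:(0,1)->E->(0,2) | ant1:(3,0)->N->(2,0)
  grid max=2 at (0,1)
Step 3: ant0:(0,2)->W->(0,1) | ant1:(2,0)->N->(1,0)
  grid max=3 at (0,1)
Step 4: ant0:(0,1)->E->(0,2) | ant1:(1,0)->N->(0,0)
  grid max=2 at (0,1)
Step 5: ant0:(0,2)->W->(0,1) | ant1:(0,0)->E->(0,1)
  grid max=5 at (0,1)
Final grid:
  0 5 0 0
  0 0 0 0
  0 0 0 0
  0 0 0 0
  0 0 0 0
Max pheromone 5 at (0,1)

Answer: (0,1)=5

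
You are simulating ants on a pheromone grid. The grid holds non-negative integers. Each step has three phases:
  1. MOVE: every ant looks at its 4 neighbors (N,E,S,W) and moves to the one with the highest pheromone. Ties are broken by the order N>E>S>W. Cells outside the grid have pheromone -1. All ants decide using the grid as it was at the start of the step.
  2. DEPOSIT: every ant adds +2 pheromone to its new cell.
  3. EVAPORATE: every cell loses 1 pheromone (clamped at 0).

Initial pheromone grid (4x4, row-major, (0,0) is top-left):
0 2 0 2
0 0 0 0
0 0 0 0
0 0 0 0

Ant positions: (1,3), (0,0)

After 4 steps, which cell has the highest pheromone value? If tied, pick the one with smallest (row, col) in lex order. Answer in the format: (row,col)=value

Answer: (0,3)=4

Derivation:
Step 1: ant0:(1,3)->N->(0,3) | ant1:(0,0)->E->(0,1)
  grid max=3 at (0,1)
Step 2: ant0:(0,3)->S->(1,3) | ant1:(0,1)->E->(0,2)
  grid max=2 at (0,1)
Step 3: ant0:(1,3)->N->(0,3) | ant1:(0,2)->E->(0,3)
  grid max=5 at (0,3)
Step 4: ant0:(0,3)->S->(1,3) | ant1:(0,3)->S->(1,3)
  grid max=4 at (0,3)
Final grid:
  0 0 0 4
  0 0 0 3
  0 0 0 0
  0 0 0 0
Max pheromone 4 at (0,3)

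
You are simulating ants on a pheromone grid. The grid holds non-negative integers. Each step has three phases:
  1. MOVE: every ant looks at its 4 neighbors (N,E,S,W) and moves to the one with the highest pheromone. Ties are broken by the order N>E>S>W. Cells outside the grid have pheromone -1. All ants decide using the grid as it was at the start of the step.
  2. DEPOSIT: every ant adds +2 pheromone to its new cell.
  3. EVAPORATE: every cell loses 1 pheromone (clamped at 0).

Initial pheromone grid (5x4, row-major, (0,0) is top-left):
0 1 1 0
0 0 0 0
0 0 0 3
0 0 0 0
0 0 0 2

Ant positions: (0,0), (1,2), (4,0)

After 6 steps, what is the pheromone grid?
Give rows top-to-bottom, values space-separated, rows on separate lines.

After step 1: ants at (0,1),(0,2),(3,0)
  0 2 2 0
  0 0 0 0
  0 0 0 2
  1 0 0 0
  0 0 0 1
After step 2: ants at (0,2),(0,1),(2,0)
  0 3 3 0
  0 0 0 0
  1 0 0 1
  0 0 0 0
  0 0 0 0
After step 3: ants at (0,1),(0,2),(1,0)
  0 4 4 0
  1 0 0 0
  0 0 0 0
  0 0 0 0
  0 0 0 0
After step 4: ants at (0,2),(0,1),(0,0)
  1 5 5 0
  0 0 0 0
  0 0 0 0
  0 0 0 0
  0 0 0 0
After step 5: ants at (0,1),(0,2),(0,1)
  0 8 6 0
  0 0 0 0
  0 0 0 0
  0 0 0 0
  0 0 0 0
After step 6: ants at (0,2),(0,1),(0,2)
  0 9 9 0
  0 0 0 0
  0 0 0 0
  0 0 0 0
  0 0 0 0

0 9 9 0
0 0 0 0
0 0 0 0
0 0 0 0
0 0 0 0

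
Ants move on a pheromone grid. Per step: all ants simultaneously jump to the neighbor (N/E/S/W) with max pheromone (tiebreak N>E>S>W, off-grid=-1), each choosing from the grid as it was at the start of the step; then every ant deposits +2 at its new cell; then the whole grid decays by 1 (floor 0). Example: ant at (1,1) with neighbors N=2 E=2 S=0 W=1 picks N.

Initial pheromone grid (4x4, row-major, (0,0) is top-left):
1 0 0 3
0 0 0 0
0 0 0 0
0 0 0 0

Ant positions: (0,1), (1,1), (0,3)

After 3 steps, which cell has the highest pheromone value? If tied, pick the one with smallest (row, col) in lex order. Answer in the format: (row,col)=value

Answer: (0,0)=4

Derivation:
Step 1: ant0:(0,1)->W->(0,0) | ant1:(1,1)->N->(0,1) | ant2:(0,3)->S->(1,3)
  grid max=2 at (0,0)
Step 2: ant0:(0,0)->E->(0,1) | ant1:(0,1)->W->(0,0) | ant2:(1,3)->N->(0,3)
  grid max=3 at (0,0)
Step 3: ant0:(0,1)->W->(0,0) | ant1:(0,0)->E->(0,1) | ant2:(0,3)->S->(1,3)
  grid max=4 at (0,0)
Final grid:
  4 3 0 2
  0 0 0 1
  0 0 0 0
  0 0 0 0
Max pheromone 4 at (0,0)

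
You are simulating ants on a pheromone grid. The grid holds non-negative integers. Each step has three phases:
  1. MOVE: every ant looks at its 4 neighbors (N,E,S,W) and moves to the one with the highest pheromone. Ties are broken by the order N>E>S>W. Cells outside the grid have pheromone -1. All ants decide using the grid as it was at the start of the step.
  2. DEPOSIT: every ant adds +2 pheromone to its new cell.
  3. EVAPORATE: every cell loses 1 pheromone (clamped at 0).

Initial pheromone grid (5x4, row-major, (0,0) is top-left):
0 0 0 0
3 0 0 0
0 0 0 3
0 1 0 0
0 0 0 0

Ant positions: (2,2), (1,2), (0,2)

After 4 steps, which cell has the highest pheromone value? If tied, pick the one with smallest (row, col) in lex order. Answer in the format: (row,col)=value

Answer: (0,2)=4

Derivation:
Step 1: ant0:(2,2)->E->(2,3) | ant1:(1,2)->N->(0,2) | ant2:(0,2)->E->(0,3)
  grid max=4 at (2,3)
Step 2: ant0:(2,3)->N->(1,3) | ant1:(0,2)->E->(0,3) | ant2:(0,3)->W->(0,2)
  grid max=3 at (2,3)
Step 3: ant0:(1,3)->S->(2,3) | ant1:(0,3)->W->(0,2) | ant2:(0,2)->E->(0,3)
  grid max=4 at (2,3)
Step 4: ant0:(2,3)->N->(1,3) | ant1:(0,2)->E->(0,3) | ant2:(0,3)->W->(0,2)
  grid max=4 at (0,2)
Final grid:
  0 0 4 4
  0 0 0 1
  0 0 0 3
  0 0 0 0
  0 0 0 0
Max pheromone 4 at (0,2)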